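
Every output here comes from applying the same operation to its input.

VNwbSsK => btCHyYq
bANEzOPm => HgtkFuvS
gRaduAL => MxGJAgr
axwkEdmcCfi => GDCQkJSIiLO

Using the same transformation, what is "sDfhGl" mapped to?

YjLNmR

The pattern: shift every letter 6 places forward in the alphabet (wrapping around), then flip the case of every letter.
Starting from "sDfhGl": after the first operation, "yJlnMr"; after the second, "YjLNmR".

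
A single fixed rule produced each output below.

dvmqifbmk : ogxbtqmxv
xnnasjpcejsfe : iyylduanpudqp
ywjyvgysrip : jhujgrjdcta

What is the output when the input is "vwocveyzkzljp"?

Rule — shift every letter 11 places forward in the alphabet (wrapping around).
"vwocveyzkzljp" → "ghzngpjkvkwua".

ghzngpjkvkwua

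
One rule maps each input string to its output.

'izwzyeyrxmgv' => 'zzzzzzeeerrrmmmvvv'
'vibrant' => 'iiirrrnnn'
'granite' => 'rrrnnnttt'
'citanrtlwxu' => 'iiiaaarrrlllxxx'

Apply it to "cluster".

Each output is the input with this applied: keep every other character starting from the second (positions 2nd, 4th, 6th, ...), then repeat every character 3 times.
For "cluster", step one produces "lse"; step two turns that into "lllssseee".

lllssseee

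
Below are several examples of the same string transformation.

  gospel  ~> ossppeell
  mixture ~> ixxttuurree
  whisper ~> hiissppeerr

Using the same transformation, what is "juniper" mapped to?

unniippeerr

Rule — double every character, then delete the first 3 characters.
"juniper" → "jjuunniippeerr" → "unniippeerr".
(Check on "whisper": → "wwhhiissppeerr" → "hiissppeerr" ✓)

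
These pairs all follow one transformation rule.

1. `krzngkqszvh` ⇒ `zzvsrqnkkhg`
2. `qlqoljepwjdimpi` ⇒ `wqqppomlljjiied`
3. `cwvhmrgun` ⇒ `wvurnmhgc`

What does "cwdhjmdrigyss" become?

ywssrmjihgddc

Each output is the input with this applied: sort the characters into reverse alphabetical order.
For "cwdhjmdrigyss" the result is "ywssrmjihgddc".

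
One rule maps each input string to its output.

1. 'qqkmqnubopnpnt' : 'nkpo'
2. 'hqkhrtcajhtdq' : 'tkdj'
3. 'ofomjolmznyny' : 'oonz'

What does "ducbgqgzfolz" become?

qczf

Rule — keep one character in every 3, starting at position 3 (positions 3rd, 6th, 9th, ...), then swap each adjacent pair of characters (1↔2, 3↔4, ...).
For "ducbgqgzfolz", step one produces "cqfz"; step two turns that into "qczf".
(Check on "qqkmqnubopnpnt": → "knop" → "nkpo" ✓)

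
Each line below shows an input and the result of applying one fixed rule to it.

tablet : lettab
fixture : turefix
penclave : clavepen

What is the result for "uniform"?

formuni

The pattern: move the first 3 characters to the end (rotate left by 3).
So "uniform" becomes "formuni".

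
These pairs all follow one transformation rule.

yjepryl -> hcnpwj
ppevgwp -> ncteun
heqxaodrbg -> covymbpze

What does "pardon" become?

Each output is the input with this applied: shift every letter 2 places backward in the alphabet (wrapping around), then delete the first character.
On "pardon": the first step gives "nypbml", and the second then gives "ypbml".

ypbml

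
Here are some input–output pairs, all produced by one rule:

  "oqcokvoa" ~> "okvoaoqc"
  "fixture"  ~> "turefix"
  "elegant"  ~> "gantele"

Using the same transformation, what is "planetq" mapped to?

netqpla

The pattern: move the first 3 characters to the end (rotate left by 3).
For "planetq" the result is "netqpla".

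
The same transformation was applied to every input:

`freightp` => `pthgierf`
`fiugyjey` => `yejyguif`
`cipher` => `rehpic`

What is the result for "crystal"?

Rule — reverse the string.
Doing the same to "crystal": "latsyrc".

latsyrc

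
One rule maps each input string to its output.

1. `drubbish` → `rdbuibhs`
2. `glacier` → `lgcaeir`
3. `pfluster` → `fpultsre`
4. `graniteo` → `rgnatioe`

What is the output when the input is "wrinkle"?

rwnilke

The transformation: swap each adjacent pair of characters (1↔2, 3↔4, ...).
Applying that to "wrinkle" gives "rwnilke".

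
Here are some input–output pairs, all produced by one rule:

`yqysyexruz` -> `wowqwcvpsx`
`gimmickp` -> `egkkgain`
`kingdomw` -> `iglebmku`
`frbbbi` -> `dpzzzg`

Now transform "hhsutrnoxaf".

ffqsrplmvyd

Looking at the pairs, the operation is to shift every letter 2 places backward in the alphabet (wrapping around).
"hhsutrnoxaf" → "ffqsrplmvyd".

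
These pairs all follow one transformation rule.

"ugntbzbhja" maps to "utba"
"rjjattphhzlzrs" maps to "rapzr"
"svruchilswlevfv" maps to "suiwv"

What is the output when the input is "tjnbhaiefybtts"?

In each case the input is transformed by: keep one character in every 3, starting at position 1 (positions 1st, 4th, 7th, ...).
"tjnbhaiefybtts" → "tbiyt".

tbiyt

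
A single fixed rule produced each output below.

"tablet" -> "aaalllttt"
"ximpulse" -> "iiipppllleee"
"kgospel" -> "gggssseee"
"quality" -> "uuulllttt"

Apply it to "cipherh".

iiihhhrrr

The transformation: keep every other character starting from the second (positions 2nd, 4th, 6th, ...), then repeat every character 3 times.
Starting from "cipherh": after the first operation, "ihr"; after the second, "iiihhhrrr".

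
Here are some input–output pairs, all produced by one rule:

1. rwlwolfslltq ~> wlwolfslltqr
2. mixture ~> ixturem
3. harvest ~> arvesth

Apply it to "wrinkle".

Each output is the input with this applied: move the first character to the end.
"wrinkle" → "rinklew".

rinklew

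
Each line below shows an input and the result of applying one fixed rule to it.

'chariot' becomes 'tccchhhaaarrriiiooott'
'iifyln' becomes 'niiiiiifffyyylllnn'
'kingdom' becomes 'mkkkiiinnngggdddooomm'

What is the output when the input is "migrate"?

Rule — repeat every character 3 times, then move the last character to the front.
Working it through for "migrate": intermediate "mmmiiigggrrraaattteee", final "emmmiiigggrrraaatttee".

emmmiiigggrrraaatttee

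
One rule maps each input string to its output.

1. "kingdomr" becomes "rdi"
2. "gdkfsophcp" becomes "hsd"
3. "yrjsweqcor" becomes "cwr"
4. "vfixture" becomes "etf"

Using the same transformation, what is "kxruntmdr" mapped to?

dnx

Rule — keep one character in every 3, starting at position 2 (positions 2nd, 5th, 8th, ...), then reverse the string.
On "kxruntmdr" that produces "dnx".
(Check on "kingdomr": → "idr" → "rdi" ✓)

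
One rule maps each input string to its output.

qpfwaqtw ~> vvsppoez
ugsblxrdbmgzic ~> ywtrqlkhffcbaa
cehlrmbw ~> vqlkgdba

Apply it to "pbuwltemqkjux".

Each output is the input with this applied: sort the characters into reverse alphabetical order, then shift every letter 1 place backward in the alphabet (wrapping around).
On "pbuwltemqkjux": the first step gives "xwuutqpmlkjeb", and the second then gives "wvttspolkjida".

wvttspolkjida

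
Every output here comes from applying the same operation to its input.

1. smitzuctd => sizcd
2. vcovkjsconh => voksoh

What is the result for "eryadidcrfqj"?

Looking at the pairs, the operation is to keep every other character starting from the first (positions 1st, 3rd, 5th, ...).
"eryadidcrfqj" → "eyddrq".

eyddrq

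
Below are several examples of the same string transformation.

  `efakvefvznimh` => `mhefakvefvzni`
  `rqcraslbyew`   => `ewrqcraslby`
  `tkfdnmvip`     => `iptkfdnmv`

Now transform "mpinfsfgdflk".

lkmpinfsfgdf

What's happening: move the last 2 characters to the front (rotate right by 2).
On "mpinfsfgdflk" that produces "lkmpinfsfgdf".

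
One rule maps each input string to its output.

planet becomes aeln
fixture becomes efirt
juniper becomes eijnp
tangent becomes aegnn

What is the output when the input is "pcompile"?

The rule is to sort the characters into alphabetical order, then delete the last 2 characters.
Working it through for "pcompile": intermediate "ceilmopp", final "ceilmo".

ceilmo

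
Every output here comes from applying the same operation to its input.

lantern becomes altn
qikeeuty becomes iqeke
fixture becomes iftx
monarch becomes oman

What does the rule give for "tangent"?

Rule — delete the last 3 characters, then swap each adjacent pair of characters (1↔2, 3↔4, ...).
Starting from "tangent": after the first operation, "tang"; after the second, "atgn".

atgn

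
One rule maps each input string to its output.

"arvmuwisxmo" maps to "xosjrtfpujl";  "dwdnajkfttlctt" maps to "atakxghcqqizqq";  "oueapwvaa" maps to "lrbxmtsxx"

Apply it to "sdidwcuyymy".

In each case the input is transformed by: shift every letter 3 places backward in the alphabet (wrapping around).
Applying that to "sdidwcuyymy" gives "pafatzrvvjv".

pafatzrvvjv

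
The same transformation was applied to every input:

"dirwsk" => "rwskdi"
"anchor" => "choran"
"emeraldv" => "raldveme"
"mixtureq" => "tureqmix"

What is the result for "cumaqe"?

Rule — move the last character to the front, then swap the front and back halves of the string.
Working it through for "cumaqe": intermediate "ecumaq", final "maqecu".
(Check on "dirwsk": → "kdirws" → "rwskdi" ✓)

maqecu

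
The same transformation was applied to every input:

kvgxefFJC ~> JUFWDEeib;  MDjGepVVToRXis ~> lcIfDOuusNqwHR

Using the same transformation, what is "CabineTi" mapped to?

bZAHMDsH

The rule is to shift every letter 1 place backward in the alphabet (wrapping around), then flip the case of every letter.
Starting from "CabineTi": after the first operation, "BzahmdSh"; after the second, "bZAHMDsH".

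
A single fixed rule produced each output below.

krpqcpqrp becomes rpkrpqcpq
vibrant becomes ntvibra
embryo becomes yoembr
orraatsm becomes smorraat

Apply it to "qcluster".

erqclust

Each output is the input with this applied: move the last 2 characters to the front (rotate right by 2).
On "qcluster" that produces "erqclust".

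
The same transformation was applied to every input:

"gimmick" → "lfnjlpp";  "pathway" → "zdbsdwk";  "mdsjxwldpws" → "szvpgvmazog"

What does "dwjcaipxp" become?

Looking at the pairs, the operation is to move the last 3 characters to the front (rotate right by 3), then shift every letter 3 places forward in the alphabet (wrapping around).
Working it through for "dwjcaipxp": intermediate "pxpdwjcai", final "sasgzmfdl".

sasgzmfdl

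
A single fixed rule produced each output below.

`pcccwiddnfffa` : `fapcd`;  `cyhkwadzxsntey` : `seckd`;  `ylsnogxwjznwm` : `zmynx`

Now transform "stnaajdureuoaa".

In each case the input is transformed by: keep one character in every 3, starting at position 1 (positions 1st, 4th, 7th, ...), then move the first 3 characters to the end (rotate left by 3).
Applying both steps to "stnaajdureuoaa": "sadea", then "easad".

easad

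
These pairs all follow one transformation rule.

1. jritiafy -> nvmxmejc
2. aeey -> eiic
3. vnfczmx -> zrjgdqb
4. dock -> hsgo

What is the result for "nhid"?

rlmh

The pattern: shift every letter 4 places forward in the alphabet (wrapping around).
Doing the same to "nhid": "rlmh".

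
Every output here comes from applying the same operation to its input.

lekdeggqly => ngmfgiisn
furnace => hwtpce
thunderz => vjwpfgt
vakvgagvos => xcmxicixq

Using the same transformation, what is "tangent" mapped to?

The pattern: delete the last character, then shift every letter 2 places forward in the alphabet (wrapping around).
Applying both steps to "tangent": "tangen", then "vcpigp".

vcpigp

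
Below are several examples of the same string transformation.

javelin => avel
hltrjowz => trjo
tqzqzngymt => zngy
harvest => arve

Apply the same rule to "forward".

The transformation: move the last 2 characters to the front (rotate right by 2), then keep only the last 4 characters.
"forward" → "rdforwa" → "orwa".

orwa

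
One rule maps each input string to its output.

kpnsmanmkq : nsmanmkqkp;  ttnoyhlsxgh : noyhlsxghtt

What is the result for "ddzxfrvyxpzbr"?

Each output is the input with this applied: move the first 2 characters to the end (rotate left by 2).
Doing the same to "ddzxfrvyxpzbr": "zxfrvyxpzbrdd".

zxfrvyxpzbrdd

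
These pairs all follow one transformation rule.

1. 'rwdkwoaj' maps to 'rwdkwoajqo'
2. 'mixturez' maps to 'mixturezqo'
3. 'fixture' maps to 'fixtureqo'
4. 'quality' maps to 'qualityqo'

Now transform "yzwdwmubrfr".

What's happening: append "qo".
Doing the same to "yzwdwmubrfr": "yzwdwmubrfrqo".

yzwdwmubrfrqo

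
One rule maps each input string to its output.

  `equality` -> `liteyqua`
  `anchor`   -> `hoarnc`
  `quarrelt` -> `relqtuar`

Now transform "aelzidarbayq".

Looking at the pairs, the operation is to swap the first and last characters, then swap the front and back halves of the string.
"aelzidarbayq" → "qelzidarbaya" → "arbayaqelzid".
(Check on "anchor": → "rnchoa" → "hoarnc" ✓)

arbayaqelzid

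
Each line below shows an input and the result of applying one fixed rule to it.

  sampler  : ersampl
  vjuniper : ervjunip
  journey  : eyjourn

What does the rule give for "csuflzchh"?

Rule — move the last 2 characters to the front (rotate right by 2).
"csuflzchh" → "hhcsuflzc".

hhcsuflzc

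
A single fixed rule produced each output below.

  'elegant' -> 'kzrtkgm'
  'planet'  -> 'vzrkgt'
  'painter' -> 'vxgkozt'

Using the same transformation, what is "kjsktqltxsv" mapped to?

qbpyydqzzrw

What's happening: shift every letter 6 places forward in the alphabet (wrapping around), then take characters alternately from the front and the back (1st, last, 2nd, 2nd-last, ...).
On "kjsktqltxsv": the first step gives "qpyqzwrzdyb", and the second then gives "qbpyydqzzrw".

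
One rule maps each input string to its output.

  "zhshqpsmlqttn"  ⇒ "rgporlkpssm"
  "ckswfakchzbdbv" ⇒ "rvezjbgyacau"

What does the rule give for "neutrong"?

Each output is the input with this applied: delete the first 2 characters, then shift every letter 1 place backward in the alphabet (wrapping around).
For "neutrong" the result is "tsqnmf".
(Check on "ckswfakchzbdbv": → "swfakchzbdbv" → "rvezjbgyacau" ✓)

tsqnmf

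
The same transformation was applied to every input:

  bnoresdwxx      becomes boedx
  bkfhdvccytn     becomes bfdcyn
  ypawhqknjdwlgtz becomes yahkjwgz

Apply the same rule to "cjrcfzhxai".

crfha

Rule — keep every other character starting from the first (positions 1st, 3rd, 5th, ...).
Doing the same to "cjrcfzhxai": "crfha".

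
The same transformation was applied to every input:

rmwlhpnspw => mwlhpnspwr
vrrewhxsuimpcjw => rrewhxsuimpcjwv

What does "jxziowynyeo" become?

Each output is the input with this applied: move the first character to the end.
On "jxziowynyeo" that produces "xziowynyeoj".

xziowynyeoj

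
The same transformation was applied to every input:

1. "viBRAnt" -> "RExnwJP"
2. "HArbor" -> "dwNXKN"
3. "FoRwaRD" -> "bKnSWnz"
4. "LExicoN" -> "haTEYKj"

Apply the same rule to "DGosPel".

The transformation: flip the case of every letter, then shift every letter 4 places backward in the alphabet (wrapping around).
Applying both steps to "DGosPel": "dgOSpEL", then "zcKOlAH".

zcKOlAH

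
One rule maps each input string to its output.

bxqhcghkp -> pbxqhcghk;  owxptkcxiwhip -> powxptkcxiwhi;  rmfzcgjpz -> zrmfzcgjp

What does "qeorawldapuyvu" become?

uqeorawldapuyv

In each case the input is transformed by: move the last character to the front.
So "qeorawldapuyvu" becomes "uqeorawldapuyv".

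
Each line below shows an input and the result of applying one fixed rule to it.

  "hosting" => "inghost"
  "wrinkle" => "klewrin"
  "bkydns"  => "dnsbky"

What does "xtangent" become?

entxtang

The transformation: move the last 3 characters to the front (rotate right by 3).
Doing the same to "xtangent": "entxtang".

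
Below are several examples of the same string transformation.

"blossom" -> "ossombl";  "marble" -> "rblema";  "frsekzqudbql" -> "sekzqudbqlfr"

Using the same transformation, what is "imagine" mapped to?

Looking at the pairs, the operation is to move the first 2 characters to the end (rotate left by 2).
Applying that to "imagine" gives "agineim".

agineim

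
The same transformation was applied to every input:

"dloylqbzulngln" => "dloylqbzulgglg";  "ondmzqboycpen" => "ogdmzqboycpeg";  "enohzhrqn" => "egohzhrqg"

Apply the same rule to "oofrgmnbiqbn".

oofrgmgbiqbg

Looking at the pairs, the operation is to replace every "n" with "g".
So "oofrgmnbiqbn" becomes "oofrgmgbiqbg".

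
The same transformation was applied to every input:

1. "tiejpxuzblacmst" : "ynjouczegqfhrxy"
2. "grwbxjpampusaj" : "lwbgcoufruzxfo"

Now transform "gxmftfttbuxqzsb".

lcrkykyygzcvexg

In each case the input is transformed by: shift every letter 5 places forward in the alphabet (wrapping around).
Applying that to "gxmftfttbuxqzsb" gives "lcrkykyygzcvexg".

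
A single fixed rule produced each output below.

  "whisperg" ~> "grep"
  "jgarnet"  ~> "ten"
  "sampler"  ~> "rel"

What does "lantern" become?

nre

Rule — take characters alternately from the front and the back (1st, last, 2nd, 2nd-last, ...), then keep every other character starting from the second (positions 2nd, 4th, 6th, ...).
For "lantern" the result is "nre".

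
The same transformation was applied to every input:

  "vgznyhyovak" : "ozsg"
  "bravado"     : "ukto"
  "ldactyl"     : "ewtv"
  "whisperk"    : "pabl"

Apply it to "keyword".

The pattern: shift every letter 7 places backward in the alphabet (wrapping around), then keep only the first 4 characters.
Applying both steps to "keyword": "dxrphkw", then "dxrp".

dxrp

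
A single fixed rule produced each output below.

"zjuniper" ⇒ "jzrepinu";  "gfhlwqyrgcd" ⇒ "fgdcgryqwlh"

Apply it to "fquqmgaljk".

The transformation: reverse the string, then move the last 2 characters to the front (rotate right by 2).
Starting from "fquqmgaljk": after the first operation, "kjlagmquqf"; after the second, "qfkjlagmqu".

qfkjlagmqu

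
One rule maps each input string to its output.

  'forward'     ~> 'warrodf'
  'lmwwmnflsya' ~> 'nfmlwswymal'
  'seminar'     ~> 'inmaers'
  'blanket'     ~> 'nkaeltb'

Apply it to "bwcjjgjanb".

The pattern: take characters alternately from the front and the back (1st, last, 2nd, 2nd-last, ...), then reverse the string.
Applying both steps to "bwcjjgjanb": "bbwncajjjg", then "gjjjacnwbb".

gjjjacnwbb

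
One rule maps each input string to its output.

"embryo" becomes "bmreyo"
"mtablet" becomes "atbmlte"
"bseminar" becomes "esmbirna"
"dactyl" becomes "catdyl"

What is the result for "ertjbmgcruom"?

Looking at the pairs, the operation is to move the first 2 characters to the end (rotate left by 2), then take characters alternately from the front and the back (1st, last, 2nd, 2nd-last, ...).
For "ertjbmgcruom", step one produces "tjbmgcruomer"; step two turns that into "trjebmmogucr".

trjebmmogucr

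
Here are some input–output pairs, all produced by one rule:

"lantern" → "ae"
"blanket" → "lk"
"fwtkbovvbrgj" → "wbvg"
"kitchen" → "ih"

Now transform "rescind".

ei

Looking at the pairs, the operation is to keep one character in every 3, starting at position 2 (positions 2nd, 5th, 8th, ...).
So "rescind" becomes "ei".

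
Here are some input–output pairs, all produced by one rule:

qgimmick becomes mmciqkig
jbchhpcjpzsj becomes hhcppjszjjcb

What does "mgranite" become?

The rule is to move the first 3 characters to the end (rotate left by 3), then swap each adjacent pair of characters (1↔2, 3↔4, ...).
Starting from "mgranite": after the first operation, "anitemgr"; after the second, "natimerg".

natimerg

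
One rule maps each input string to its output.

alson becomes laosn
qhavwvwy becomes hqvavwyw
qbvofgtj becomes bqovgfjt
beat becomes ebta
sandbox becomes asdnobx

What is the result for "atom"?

The pattern: swap each adjacent pair of characters (1↔2, 3↔4, ...).
Doing the same to "atom": "tamo".

tamo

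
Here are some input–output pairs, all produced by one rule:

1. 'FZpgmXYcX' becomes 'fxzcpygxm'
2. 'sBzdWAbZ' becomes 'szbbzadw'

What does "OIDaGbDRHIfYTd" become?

What's happening: take characters alternately from the front and the back (1st, last, 2nd, 2nd-last, ...), then convert every letter to lowercase.
Starting from "OIDaGbDRHIfYTd": after the first operation, "OdITDYafGIbHDR"; after the second, "oditdyafgibhdr".

oditdyafgibhdr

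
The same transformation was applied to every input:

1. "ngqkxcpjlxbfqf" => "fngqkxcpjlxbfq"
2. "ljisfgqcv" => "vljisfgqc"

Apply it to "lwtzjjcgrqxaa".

alwtzjjcgrqxa

In each case the input is transformed by: move the last character to the front.
"lwtzjjcgrqxaa" → "alwtzjjcgrqxa".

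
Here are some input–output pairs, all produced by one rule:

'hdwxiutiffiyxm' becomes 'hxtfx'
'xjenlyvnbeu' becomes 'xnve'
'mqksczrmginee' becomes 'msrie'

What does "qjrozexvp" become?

What's happening: keep one character in every 3, starting at position 1 (positions 1st, 4th, 7th, ...).
Doing the same to "qjrozexvp": "qox".

qox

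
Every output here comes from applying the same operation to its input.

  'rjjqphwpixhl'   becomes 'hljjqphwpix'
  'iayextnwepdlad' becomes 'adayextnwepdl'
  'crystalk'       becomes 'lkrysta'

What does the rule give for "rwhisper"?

erwhisp

Each output is the input with this applied: delete the first character, then move the last 2 characters to the front (rotate right by 2).
On "rwhisper" that produces "erwhisp".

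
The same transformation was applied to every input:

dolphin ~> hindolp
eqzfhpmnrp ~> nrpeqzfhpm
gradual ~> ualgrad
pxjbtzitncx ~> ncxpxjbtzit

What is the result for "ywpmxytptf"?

ptfywpmxyt

Rule — move the last 3 characters to the front (rotate right by 3).
"ywpmxytptf" → "ptfywpmxyt".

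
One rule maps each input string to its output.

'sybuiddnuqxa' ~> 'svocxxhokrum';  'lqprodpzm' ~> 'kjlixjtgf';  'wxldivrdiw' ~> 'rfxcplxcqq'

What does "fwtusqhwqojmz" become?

qnomkbqkidgtz

The pattern: shift every letter 6 places backward in the alphabet (wrapping around), then move the first character to the end.
Starting from "fwtusqhwqojmz": after the first operation, "zqnomkbqkidgt"; after the second, "qnomkbqkidgtz".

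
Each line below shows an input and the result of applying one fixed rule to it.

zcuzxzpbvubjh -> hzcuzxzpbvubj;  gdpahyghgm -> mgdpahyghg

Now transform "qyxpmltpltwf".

Looking at the pairs, the operation is to move the last character to the front.
"qyxpmltpltwf" → "fqyxpmltpltw".

fqyxpmltpltw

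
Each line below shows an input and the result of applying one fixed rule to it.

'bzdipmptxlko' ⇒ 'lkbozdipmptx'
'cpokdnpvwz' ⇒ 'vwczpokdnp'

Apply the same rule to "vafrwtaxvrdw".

What's happening: swap the first and last characters, then move the last 3 characters to the front (rotate right by 3).
"vafrwtaxvrdw" → "rdvwafrwtaxv".

rdvwafrwtaxv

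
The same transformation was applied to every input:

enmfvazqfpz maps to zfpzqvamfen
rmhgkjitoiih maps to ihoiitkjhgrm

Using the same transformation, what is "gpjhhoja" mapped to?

Looking at the pairs, the operation is to swap each adjacent pair of characters (1↔2, 3↔4, ...), then reverse the string.
Applying both steps to "gpjhhoja": "pghjohaj", then "jahojhgp".

jahojhgp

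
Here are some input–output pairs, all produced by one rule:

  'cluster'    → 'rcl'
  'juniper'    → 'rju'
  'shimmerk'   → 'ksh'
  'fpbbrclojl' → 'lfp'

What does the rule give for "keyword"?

dke

Each output is the input with this applied: move the last character to the front, then keep only the first 3 characters.
On "keyword": the first step gives "dkeywor", and the second then gives "dke".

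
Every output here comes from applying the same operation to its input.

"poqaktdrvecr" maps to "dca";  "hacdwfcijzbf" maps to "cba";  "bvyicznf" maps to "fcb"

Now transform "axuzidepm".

The pattern: sort the characters into reverse alphabetical order, then keep only the last 3 characters.
On "axuzidepm": the first step gives "zxupmieda", and the second then gives "eda".

eda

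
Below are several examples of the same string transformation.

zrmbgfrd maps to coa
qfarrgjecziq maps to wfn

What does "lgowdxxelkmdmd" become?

Each output is the input with this applied: shift every letter 3 places backward in the alphabet (wrapping around), then keep only the last 3 characters.
For "lgowdxxelkmdmd", step one produces "idltauubihjaja"; step two turns that into "aja".

aja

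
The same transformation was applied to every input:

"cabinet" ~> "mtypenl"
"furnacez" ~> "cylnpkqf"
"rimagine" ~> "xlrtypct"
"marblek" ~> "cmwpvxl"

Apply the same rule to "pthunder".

The rule is to shift every letter 11 places forward in the alphabet (wrapping around), then move the first 2 characters to the end (rotate left by 2).
For "pthunder", step one produces "aesfyopc"; step two turns that into "sfyopcae".

sfyopcae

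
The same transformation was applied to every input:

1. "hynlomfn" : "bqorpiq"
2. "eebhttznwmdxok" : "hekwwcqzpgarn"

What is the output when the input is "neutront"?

In each case the input is transformed by: delete the first character, then shift every letter 3 places forward in the alphabet (wrapping around).
Applying both steps to "neutront": "eutront", then "hxwurqw".

hxwurqw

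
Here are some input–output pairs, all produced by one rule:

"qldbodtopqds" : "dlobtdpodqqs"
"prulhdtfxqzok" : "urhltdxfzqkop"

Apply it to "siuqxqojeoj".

uixqoqejjos

Each output is the input with this applied: move the first character to the end, then swap each adjacent pair of characters (1↔2, 3↔4, ...).
On "siuqxqojeoj": the first step gives "iuqxqojeojs", and the second then gives "uixqoqejjos".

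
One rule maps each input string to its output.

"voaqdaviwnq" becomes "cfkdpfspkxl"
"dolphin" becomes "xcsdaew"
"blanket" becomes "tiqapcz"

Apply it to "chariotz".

Each output is the input with this applied: shift every letter 11 places backward in the alphabet (wrapping around), then move the last 2 characters to the front (rotate right by 2).
Working it through for "chariotz": intermediate "rwpgxdio", final "iorwpgxd".
(Check on "voaqdaviwnq": → "kdpfspkxlcf" → "cfkdpfspkxl" ✓)

iorwpgxd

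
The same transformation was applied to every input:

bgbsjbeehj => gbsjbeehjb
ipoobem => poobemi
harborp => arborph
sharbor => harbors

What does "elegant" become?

Each output is the input with this applied: move the first character to the end.
Applying that to "elegant" gives "legante".

legante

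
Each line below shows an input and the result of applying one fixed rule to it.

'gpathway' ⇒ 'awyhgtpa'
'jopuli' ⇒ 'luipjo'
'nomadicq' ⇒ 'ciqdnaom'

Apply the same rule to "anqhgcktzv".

ztvkacngqh

Each output is the input with this applied: move the last 2 characters to the front (rotate right by 2), then take characters alternately from the front and the back (1st, last, 2nd, 2nd-last, ...).
For "anqhgcktzv", step one produces "zvanqhgckt"; step two turns that into "ztvkacngqh".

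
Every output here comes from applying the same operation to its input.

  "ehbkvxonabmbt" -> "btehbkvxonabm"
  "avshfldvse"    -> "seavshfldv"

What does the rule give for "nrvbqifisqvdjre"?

The rule is to move the last 2 characters to the front (rotate right by 2).
Applying that to "nrvbqifisqvdjre" gives "renrvbqifisqvdj".

renrvbqifisqvdj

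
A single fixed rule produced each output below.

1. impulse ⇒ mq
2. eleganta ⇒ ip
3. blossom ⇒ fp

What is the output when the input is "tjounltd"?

The pattern: shift every letter 4 places forward in the alphabet (wrapping around), then keep only the first 2 characters.
On "tjounltd": the first step gives "xnsyrpxh", and the second then gives "xn".
(Check on "blossom": → "fpswwsq" → "fp" ✓)

xn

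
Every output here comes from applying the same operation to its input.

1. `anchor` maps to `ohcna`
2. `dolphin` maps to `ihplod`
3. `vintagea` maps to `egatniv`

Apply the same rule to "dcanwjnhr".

hnjwnacd

What's happening: delete the last character, then reverse the string.
"dcanwjnhr" → "dcanwjnh" → "hnjwnacd".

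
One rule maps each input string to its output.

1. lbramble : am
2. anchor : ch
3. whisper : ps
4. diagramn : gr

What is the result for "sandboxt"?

db

What's happening: take characters alternately from the front and the back (1st, last, 2nd, 2nd-last, ...), then keep only the last 2 characters.
Applying both steps to "sandboxt": "staxnodb", then "db".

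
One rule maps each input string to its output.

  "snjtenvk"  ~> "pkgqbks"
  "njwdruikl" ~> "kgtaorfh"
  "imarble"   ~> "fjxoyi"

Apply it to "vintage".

In each case the input is transformed by: shift every letter 3 places backward in the alphabet (wrapping around), then delete the last character.
On "vintage": the first step gives "sfkqxdb", and the second then gives "sfkqxd".

sfkqxd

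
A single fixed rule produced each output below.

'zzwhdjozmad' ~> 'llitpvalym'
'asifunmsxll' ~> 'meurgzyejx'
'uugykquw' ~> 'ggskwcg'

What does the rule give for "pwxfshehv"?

The transformation: delete the last character, then shift every letter 12 places forward in the alphabet (wrapping around).
Doing the same to "pwxfshehv": "bijretqt".

bijretqt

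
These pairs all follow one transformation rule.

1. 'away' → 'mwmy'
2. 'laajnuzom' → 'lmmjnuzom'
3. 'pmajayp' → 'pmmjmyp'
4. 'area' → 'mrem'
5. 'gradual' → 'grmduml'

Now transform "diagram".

Each output is the input with this applied: replace every "a" with "m".
Applying that to "diagram" gives "dimgrmm".

dimgrmm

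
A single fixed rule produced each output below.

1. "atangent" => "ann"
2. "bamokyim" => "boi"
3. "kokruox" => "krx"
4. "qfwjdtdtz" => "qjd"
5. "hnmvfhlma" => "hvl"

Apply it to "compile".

In each case the input is transformed by: keep one character in every 3, starting at position 1 (positions 1st, 4th, 7th, ...).
For "compile" the result is "cpe".

cpe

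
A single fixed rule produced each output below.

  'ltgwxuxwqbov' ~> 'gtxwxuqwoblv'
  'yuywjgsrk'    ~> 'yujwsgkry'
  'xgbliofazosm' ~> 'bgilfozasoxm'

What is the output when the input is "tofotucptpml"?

Looking at the pairs, the operation is to move the first character to the end, then swap each adjacent pair of characters (1↔2, 3↔4, ...).
"tofotucptpml" → "ofotucptpmlt" → "fotocutpmptl".

fotocutpmptl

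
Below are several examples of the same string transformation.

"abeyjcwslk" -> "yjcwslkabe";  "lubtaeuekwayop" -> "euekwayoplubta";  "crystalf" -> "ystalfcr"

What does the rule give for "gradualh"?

adualhgr

Each output is the input with this applied: swap the front and back halves of the string, then move the last 2 characters to the front (rotate right by 2).
Doing the same to "gradualh": "adualhgr".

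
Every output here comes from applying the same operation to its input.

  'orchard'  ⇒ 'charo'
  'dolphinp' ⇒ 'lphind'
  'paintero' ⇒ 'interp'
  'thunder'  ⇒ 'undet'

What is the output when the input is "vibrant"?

In each case the input is transformed by: swap the first and last characters, then delete the first 2 characters.
For "vibrant" the result is "branv".

branv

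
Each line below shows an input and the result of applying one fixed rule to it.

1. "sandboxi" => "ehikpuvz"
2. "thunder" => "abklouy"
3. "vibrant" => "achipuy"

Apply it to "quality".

What's happening: shift every letter 7 places forward in the alphabet (wrapping around), then sort the characters into alphabetical order.
On "quality": the first step gives "xbhspaf", and the second then gives "abfhpsx".

abfhpsx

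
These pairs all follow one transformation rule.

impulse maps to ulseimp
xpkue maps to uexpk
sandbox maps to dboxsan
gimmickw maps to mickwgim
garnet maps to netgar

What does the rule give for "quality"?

In each case the input is transformed by: move the first 3 characters to the end (rotate left by 3).
For "quality" the result is "lityqua".

lityqua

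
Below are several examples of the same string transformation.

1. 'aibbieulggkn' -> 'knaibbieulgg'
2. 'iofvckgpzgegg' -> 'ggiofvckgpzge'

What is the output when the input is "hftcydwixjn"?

jnhftcydwix

The rule is to move the last 2 characters to the front (rotate right by 2).
Doing the same to "hftcydwixjn": "jnhftcydwix".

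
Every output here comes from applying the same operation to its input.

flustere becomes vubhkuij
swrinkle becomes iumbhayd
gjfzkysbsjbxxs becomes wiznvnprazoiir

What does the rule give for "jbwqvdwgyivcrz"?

In each case the input is transformed by: take characters alternately from the front and the back (1st, last, 2nd, 2nd-last, ...), then shift every letter 10 places backward in the alphabet (wrapping around).
Starting from "jbwqvdwgyivcrz": after the first operation, "jzbrwcqvvidywg"; after the second, "zprhmsgllytomw".

zprhmsgllytomw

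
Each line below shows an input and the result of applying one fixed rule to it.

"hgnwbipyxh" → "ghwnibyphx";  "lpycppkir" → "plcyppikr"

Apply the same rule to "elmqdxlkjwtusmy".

In each case the input is transformed by: swap each adjacent pair of characters (1↔2, 3↔4, ...).
"elmqdxlkjwtusmy" → "leqmxdklwjutmsy".

leqmxdklwjutmsy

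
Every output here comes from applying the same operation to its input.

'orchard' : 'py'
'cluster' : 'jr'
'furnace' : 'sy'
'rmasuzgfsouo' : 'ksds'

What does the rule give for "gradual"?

ps

What's happening: keep one character in every 3, starting at position 2 (positions 2nd, 5th, 8th, ...), then shift every letter 2 places backward in the alphabet (wrapping around).
Doing the same to "gradual": "ps".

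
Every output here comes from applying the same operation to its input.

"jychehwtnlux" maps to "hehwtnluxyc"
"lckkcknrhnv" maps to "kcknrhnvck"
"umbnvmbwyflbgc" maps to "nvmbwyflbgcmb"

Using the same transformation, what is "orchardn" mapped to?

hardnrc

The rule is to delete the first character, then move the first 2 characters to the end (rotate left by 2).
On "orchardn": the first step gives "rchardn", and the second then gives "hardnrc".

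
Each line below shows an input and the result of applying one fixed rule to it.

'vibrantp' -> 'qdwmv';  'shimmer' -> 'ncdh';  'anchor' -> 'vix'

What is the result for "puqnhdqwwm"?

kplicyl

In each case the input is transformed by: shift every letter 5 places backward in the alphabet (wrapping around), then delete the last 3 characters.
"puqnhdqwwm" → "kplicylrrh" → "kplicyl".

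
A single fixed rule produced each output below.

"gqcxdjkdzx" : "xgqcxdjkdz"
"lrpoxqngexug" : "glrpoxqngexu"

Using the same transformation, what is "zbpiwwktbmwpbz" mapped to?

The transformation: move the last character to the front.
For "zbpiwwktbmwpbz" the result is "zzbpiwwktbmwpb".

zzbpiwwktbmwpb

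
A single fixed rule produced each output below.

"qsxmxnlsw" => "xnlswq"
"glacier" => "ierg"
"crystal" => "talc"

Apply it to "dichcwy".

What's happening: move the first character to the end, then delete the first 3 characters.
For "dichcwy", step one produces "ichcwyd"; step two turns that into "cwyd".

cwyd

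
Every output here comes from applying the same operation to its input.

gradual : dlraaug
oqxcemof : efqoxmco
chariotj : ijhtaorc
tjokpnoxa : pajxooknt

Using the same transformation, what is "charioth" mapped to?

ihhtaorc

The pattern: take characters alternately from the front and the back (1st, last, 2nd, 2nd-last, ...), then swap the first and last characters.
For "charioth", step one produces "chhtaori"; step two turns that into "ihhtaorc".
(Check on "tjokpnoxa": → "tajxooknp" → "pajxooknt" ✓)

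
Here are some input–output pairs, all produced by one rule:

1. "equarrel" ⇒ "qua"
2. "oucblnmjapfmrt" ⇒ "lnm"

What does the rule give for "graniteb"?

ran

Rule — swap the front and back halves of the string, then keep only the last 3 characters.
On "graniteb" that produces "ran".
(Check on "equarrel": → "rrelequa" → "qua" ✓)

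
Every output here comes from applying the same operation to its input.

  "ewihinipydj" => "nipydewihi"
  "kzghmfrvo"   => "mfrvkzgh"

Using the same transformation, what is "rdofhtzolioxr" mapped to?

zolioxrdofht

The transformation: delete the last character, then swap the front and back halves of the string.
Applying both steps to "rdofhtzolioxr": "rdofhtzoliox", then "zolioxrdofht".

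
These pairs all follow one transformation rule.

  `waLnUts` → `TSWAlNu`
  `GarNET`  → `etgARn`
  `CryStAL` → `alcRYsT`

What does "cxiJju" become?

JUCXIj

The pattern: move the last 2 characters to the front (rotate right by 2), then flip the case of every letter.
For "cxiJju" the result is "JUCXIj".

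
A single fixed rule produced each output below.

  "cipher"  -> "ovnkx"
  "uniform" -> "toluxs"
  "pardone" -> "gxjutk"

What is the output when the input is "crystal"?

Each output is the input with this applied: delete the first character, then shift every letter 6 places forward in the alphabet (wrapping around).
"crystal" → "rystal" → "xeyzgr".

xeyzgr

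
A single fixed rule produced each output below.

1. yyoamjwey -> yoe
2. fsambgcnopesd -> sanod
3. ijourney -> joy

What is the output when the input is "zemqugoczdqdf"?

emczf

The pattern: swap each adjacent pair of characters (1↔2, 3↔4, ...), then keep one character in every 3, starting at position 1 (positions 1st, 4th, 7th, ...).
Applying both steps to "zemqugoczdqdf": "ezqmgucodzdqf", then "emczf".
(Check on "fsambgcnopesd": → "sfmagbncposed" → "sanod" ✓)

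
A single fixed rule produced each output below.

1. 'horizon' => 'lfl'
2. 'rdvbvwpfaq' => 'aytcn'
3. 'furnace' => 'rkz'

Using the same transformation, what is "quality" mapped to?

riq

The transformation: shift every letter 3 places backward in the alphabet (wrapping around), then keep every other character starting from the second (positions 2nd, 4th, 6th, ...).
Working it through for "quality": intermediate "nrxifqv", final "riq".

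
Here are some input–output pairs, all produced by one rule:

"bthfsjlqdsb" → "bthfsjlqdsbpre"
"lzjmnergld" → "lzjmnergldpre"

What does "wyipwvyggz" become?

What's happening: append "pre".
On "wyipwvyggz" that produces "wyipwvyggzpre".

wyipwvyggzpre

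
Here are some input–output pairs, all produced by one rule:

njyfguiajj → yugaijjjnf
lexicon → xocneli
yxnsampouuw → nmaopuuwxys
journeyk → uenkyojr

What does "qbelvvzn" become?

Rule — swap each adjacent pair of characters (1↔2, 3↔4, ...), then move the first 3 characters to the end (rotate left by 3).
Applying that to "qbelvvzn" gives "evvnzbql".

evvnzbql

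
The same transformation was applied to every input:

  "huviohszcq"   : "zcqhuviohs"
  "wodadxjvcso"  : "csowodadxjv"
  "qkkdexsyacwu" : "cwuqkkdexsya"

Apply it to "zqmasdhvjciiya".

iyazqmasdhvjci

The transformation: move the last 3 characters to the front (rotate right by 3).
On "zqmasdhvjciiya" that produces "iyazqmasdhvjci".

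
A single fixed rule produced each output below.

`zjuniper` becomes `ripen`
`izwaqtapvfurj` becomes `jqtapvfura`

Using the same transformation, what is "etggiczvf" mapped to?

ficzvg

Rule — delete the first 3 characters, then swap the first and last characters.
Working it through for "etggiczvf": intermediate "giczvf", final "ficzvg".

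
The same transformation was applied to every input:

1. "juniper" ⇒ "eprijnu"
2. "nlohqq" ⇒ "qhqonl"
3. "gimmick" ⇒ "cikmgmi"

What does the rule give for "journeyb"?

yebnjrou

The rule is to move the last 2 characters to the front (rotate right by 2), then take characters alternately from the front and the back (1st, last, 2nd, 2nd-last, ...).
"journeyb" → "ybjourne" → "yebnjrou".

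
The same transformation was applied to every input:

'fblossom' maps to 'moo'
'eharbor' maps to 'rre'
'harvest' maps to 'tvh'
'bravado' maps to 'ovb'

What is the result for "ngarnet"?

trn

In each case the input is transformed by: swap the first and last characters, then keep one character in every 3, starting at position 1 (positions 1st, 4th, 7th, ...).
Starting from "ngarnet": after the first operation, "tgarnen"; after the second, "trn".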